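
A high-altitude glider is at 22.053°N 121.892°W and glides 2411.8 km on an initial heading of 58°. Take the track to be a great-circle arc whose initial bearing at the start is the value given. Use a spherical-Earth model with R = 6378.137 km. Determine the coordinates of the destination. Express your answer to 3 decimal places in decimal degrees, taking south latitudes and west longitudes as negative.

latitude 32.023°, longitude -100.221°

Central angle δ = d/R = 0.378135 rad.
With φ₁ = 22.053° = 0.384897 rad and θ = 58° = 1.012291 rad:
Destination latitude: φ₂ = arcsin( sin φ₁ cos δ + cos φ₁ sin δ cos θ ) = arcsin(0.530266) = 32.023°.
Δλ = atan2( sin θ sin δ cos φ₁ , cos δ − sin φ₁ sin φ₂ ) = atan2(0.290183, 0.730259) = 0.378237 rad = 21.671°.
λ₂ = λ₁ + Δλ = -100.221°.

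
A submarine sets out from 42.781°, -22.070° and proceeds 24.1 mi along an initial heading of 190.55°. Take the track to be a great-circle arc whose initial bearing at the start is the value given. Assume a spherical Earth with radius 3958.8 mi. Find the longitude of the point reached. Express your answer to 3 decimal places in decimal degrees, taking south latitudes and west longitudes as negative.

longitude -22.157°

Central angle δ = d/R = 0.006088 rad.
With φ₁ = 42.781° = 0.746669 rad and θ = 190.55° = 3.325725 rad:
sin φ₂ = sin φ₁ cos δ + cos φ₁ sin δ cos θ = (0.679198)(0.999981) + (0.733955)(0.006088)(-0.983096) = 0.674793
φ₂ = asin(0.674793) = 0.740684 rad = 42.438°.
For the longitude increment, Δλ = atan2( sin θ sin δ cos φ₁, cos δ − sin φ₁ sin φ₂ ) = atan2(-0.000818, 0.541664) = -0.087°.
Hence λ₂ = -22.070° + -0.087° = -22.157°.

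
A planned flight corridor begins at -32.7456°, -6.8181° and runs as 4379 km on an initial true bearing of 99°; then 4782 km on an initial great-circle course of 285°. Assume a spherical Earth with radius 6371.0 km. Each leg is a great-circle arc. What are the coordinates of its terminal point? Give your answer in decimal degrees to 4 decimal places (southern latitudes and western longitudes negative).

Apply the spherical direct solution leg by leg, carrying full precision between legs.
Leg 1: from (-32.7456°, -6.8181°), δ = 4379/6371 = 0.687333 rad, θ = 99° → φ = -30.1041°, λ = 39.5986°.
Leg 2: from (-30.1041°, 39.5986°), δ = 4782/6371 = 0.750589 rad, θ = 285° → φ = -12.3611°, λ = -2.8139°.

latitude -12.3611°, longitude -2.8139°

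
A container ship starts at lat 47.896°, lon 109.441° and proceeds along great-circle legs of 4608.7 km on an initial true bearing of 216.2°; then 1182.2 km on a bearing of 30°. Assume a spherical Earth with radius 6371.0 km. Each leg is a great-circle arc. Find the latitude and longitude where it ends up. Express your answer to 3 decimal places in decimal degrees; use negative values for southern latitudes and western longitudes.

latitude 20.561°, longitude 91.590°

Apply the spherical direct solution leg by leg, carrying full precision between legs.
Leg 1: from (47.896°, 109.441°), δ = 4608.7/6371 = 0.723387 rad, θ = 216.2° → φ = 11.419°, λ = 85.936°.
Leg 2: from (11.419°, 85.936°), δ = 1182.2/6371 = 0.185560 rad, θ = 30° → φ = 20.561°, λ = 91.590°.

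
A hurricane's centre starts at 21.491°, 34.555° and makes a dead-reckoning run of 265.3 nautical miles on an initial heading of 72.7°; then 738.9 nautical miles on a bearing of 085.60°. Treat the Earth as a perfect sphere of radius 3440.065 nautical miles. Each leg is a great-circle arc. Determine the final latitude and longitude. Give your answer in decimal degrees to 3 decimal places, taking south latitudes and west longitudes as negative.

latitude 23.128°, longitude 52.491°

Apply the spherical direct solution leg by leg, carrying full precision between legs.
Leg 1: from (21.491°, 34.555°), δ = 265.3/3440.065 = 0.077121 rad, θ = 72.7° → φ = 22.742°, λ = 39.130°.
Leg 2: from (22.742°, 39.130°), δ = 738.9/3440.065 = 0.214792 rad, θ = 85.6° → φ = 23.128°, λ = 52.491°.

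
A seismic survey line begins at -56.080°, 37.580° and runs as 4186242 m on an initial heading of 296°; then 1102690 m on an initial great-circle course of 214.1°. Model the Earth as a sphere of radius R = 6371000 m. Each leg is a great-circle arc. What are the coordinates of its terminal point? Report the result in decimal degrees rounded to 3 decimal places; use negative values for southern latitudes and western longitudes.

Apply the spherical direct solution leg by leg, carrying full precision between legs.
Leg 1: from (-56.080°, 37.580°), δ = 4186242/6371000 = 0.657078 rad, θ = 296° → φ = -30.505°, λ = -2.002°.
Leg 2: from (-30.505°, -2.002°), δ = 1102690/6371000 = 0.173080 rad, θ = 214.1° → φ = -38.528°, λ = -9.092°.

latitude -38.528°, longitude -9.092°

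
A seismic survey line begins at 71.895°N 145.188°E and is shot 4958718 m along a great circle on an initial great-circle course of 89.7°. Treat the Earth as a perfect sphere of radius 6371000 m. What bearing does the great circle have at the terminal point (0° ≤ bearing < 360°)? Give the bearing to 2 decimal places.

final bearing 154.99°

Angular distance δ = d/R = 4958718 / 6371000 = 0.778326 rad.
Start latitude φ₁ = 1.254804 rad; initial bearing θ = 1.565560 rad.
Destination latitude: φ₂ = arcsin( sin φ₁ cos δ + cos φ₁ sin δ cos θ ) = arcsin(0.677975) = 42.686°.
For the longitude increment, Δλ = atan2( sin θ sin δ cos φ₁, cos δ − sin φ₁ sin φ₂ ) = atan2(0.218178, 0.067682) = 72.765°.
λ₂ = 145.188° + 72.765° = 217.953°, normalized to (−180°, 180°] → -142.047°.
The forward bearing on arrival equals the back-azimuth from the destination plus 180°.
Back-azimuth from P₂ (42.69°, -142.05°) to P₁ (71.89°, 145.19°), with Δλ' = λ₁ − λ₂ = 287.23°: atan2( sin Δλ' cos φ₁ , cos φ₂ sin φ₁ − sin φ₂ cos φ₁ cos Δλ' ) = 334.99°.
Final bearing = (334.99° + 180°) mod 360° = 154.99°.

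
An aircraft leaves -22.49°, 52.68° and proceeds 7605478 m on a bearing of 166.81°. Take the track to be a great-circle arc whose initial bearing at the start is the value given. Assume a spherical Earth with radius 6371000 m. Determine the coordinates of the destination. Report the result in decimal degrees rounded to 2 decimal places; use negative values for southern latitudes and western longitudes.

latitude -77.75°, longitude 144.33°

Angular distance δ = d/R = 7605478 / 6371000 = 1.193765 rad.
Start latitude φ₁ = -0.392525 rad; initial bearing θ = 2.911384 rad.
Destination latitude: φ₂ = arcsin( sin φ₁ cos δ + cos φ₁ sin δ cos θ ) = arcsin(-0.977217) = -77.75°.
Then Δλ = atan2(0.196019, -0.005645) = 1.599589 rad, from sin θ sin δ cos φ₁ over cos δ − sin φ₁ sin φ₂.
λ₂ = 52.68° + 91.65° = 144.33°.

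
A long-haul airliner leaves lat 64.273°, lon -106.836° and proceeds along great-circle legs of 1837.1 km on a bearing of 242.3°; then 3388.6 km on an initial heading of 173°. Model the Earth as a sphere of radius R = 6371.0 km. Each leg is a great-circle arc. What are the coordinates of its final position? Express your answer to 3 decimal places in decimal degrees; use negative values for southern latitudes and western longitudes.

latitude 23.401°, longitude -128.167°

Apply the spherical direct solution leg by leg, carrying full precision between legs.
Leg 1: from (64.273°, -106.836°), δ = 1837.1/6371 = 0.288353 rad, θ = 242.3° → φ = 53.736°, λ = -132.029°.
Leg 2: from (53.736°, -132.029°), δ = 3388.6/6371 = 0.531879 rad, θ = 173° → φ = 23.401°, λ = -128.167°.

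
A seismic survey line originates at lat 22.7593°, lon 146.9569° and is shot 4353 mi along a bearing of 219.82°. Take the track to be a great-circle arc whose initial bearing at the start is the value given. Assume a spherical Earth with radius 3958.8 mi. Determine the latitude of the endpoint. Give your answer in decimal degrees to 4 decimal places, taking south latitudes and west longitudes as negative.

latitude -27.0934°

The arc subtends δ = 4353/3958.8 = 1.099576 rad at the centre.
Start latitude φ₁ = 0.397225 rad; initial bearing θ = 3.836583 rad.
Destination latitude: φ₂ = arcsin( sin φ₁ cos δ + cos φ₁ sin δ cos θ ) = arcsin(-0.455443) = -27.0934°.
Then Δλ = atan2(-0.526159, 0.630167) = -0.695693 rad, from sin θ sin δ cos φ₁ over cos δ − sin φ₁ sin φ₂.
λ₂ = λ₁ + Δλ = 107.0966°.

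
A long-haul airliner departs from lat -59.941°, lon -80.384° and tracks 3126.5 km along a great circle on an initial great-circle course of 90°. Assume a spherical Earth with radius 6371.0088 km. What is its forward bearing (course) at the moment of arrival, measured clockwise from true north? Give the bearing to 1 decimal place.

final bearing 50.8°

δ = 3126.5/6371.0088 = 0.490739 rad (28.1173°).
With φ₁ = -59.941° = -1.046168 rad and θ = 90° = 1.570796 rad:
Destination latitude: φ₂ = arcsin( sin φ₁ cos δ + cos φ₁ sin δ cos θ ) = arcsin(-0.763367) = -49.762°.
For the longitude increment, Δλ = atan2( sin θ sin δ cos φ₁, cos δ − sin φ₁ sin φ₂ ) = atan2(0.236059, 0.221283) = 46.850°.
λ₂ = -80.384° + 46.850° = -33.534°.
The forward bearing on arrival equals the back-azimuth from the destination plus 180°.
Back-azimuth from P₂ (-49.8°, -33.5°) to P₁ (-59.9°, -80.4°), with Δλ' = λ₁ − λ₂ = -46.9°: atan2( sin Δλ' cos φ₁ , cos φ₂ sin φ₁ − sin φ₂ cos φ₁ cos Δλ' ) = 230.8°.
Final bearing = (230.8° + 180°) mod 360° = 50.8°.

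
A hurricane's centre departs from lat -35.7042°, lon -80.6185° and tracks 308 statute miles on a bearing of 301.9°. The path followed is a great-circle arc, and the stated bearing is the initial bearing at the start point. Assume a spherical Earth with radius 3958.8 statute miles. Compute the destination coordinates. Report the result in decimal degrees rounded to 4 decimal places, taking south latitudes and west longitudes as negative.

Angular distance δ = d/R = 308 / 3958.8 = 0.077801 rad.
Start latitude φ₁ = -0.623156 rad; initial bearing θ = 5.269149 rad.
Applying the spherical law of cosines for sides, sin φ₂ = sin φ₁ cos δ + cos φ₁ sin δ cos θ = -0.548483, so φ₂ = -33.2630°.
For the longitude increment, Δλ = atan2( sin θ sin δ cos φ₁, cos δ − sin φ₁ sin φ₂ ) = atan2(-0.053582, 0.676880) = -4.5261°.
λ₂ = λ₁ + Δλ = -85.1446°.

latitude -33.2630°, longitude -85.1446°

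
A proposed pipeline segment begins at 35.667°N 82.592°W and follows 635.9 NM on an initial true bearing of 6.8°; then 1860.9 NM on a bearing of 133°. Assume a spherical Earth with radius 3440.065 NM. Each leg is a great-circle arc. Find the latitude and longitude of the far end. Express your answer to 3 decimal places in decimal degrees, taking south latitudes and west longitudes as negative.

latitude 22.037°, longitude -56.819°

Apply the spherical direct solution leg by leg, carrying full precision between legs.
Leg 1: from (35.667°, -82.592°), δ = 635.9/3440.065 = 0.184851 rad, θ = 6.8° → φ = 46.171°, λ = -80.791°.
Leg 2: from (46.171°, -80.791°), δ = 1860.9/3440.065 = 0.540949 rad, θ = 133° → φ = 22.037°, λ = -56.819°.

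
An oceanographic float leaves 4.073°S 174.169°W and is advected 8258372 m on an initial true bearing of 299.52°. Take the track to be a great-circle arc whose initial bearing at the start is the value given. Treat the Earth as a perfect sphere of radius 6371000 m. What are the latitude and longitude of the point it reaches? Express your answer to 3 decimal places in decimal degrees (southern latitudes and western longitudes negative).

Angular distance δ = d/R = 8258372 / 6371000 = 1.296244 rad.
Start latitude φ₁ = -0.071087 rad; initial bearing θ = 5.227610 rad.
sin φ₂ = sin φ₁ cos δ + cos φ₁ sin δ cos θ = (-0.071027)(0.271116) + (0.997474)(0.962547)(0.492727) = 0.453819
φ₂ = asin(0.453819) = 0.471046 rad = 26.989°.
Δλ = atan2( sin θ sin δ cos φ₁ , cos δ − sin φ₁ sin φ₂ ) = atan2(-0.835477, 0.303349) = -1.222512 rad = -70.045°.
λ₂ = -174.169° + -70.045° = -244.214°, normalized to (−180°, 180°] → 115.786°.

latitude 26.989°, longitude 115.786°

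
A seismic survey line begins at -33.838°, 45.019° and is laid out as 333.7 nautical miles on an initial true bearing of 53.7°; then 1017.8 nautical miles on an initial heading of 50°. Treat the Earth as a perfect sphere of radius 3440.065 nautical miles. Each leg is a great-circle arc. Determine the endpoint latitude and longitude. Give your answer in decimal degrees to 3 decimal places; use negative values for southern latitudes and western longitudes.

Apply the spherical direct solution leg by leg, carrying full precision between legs.
Leg 1: from (-33.838°, 45.019°), δ = 333.7/3440.065 = 0.097004 rad, θ = 53.7° → φ = -30.438°, λ = 50.213°.
Leg 2: from (-30.438°, 50.213°), δ = 1017.8/3440.065 = 0.295867 rad, θ = 50° → φ = -18.845°, λ = 63.864°.

latitude -18.845°, longitude 63.864°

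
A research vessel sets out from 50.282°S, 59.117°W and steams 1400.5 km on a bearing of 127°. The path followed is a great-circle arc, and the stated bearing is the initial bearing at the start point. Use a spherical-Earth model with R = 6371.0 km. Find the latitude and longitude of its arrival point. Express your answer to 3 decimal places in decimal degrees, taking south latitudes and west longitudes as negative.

Angular distance δ = d/R = 1400.5 / 6371 = 0.219824 rad.
Converting: φ₁ = -0.877586 rad, θ = 2.216568 rad.
Applying the spherical law of cosines for sides, sin φ₂ = sin φ₁ cos δ + cos φ₁ sin δ cos θ = -0.834546, so φ₂ = -56.569°.
Δλ = atan2( sin θ sin δ cos φ₁ , cos δ − sin φ₁ sin φ₂ ) = atan2(0.111283, 0.334004) = 0.321611 rad = 18.427°.
Hence λ₂ = -59.117° + 18.427° = -40.690°.

latitude -56.569°, longitude -40.690°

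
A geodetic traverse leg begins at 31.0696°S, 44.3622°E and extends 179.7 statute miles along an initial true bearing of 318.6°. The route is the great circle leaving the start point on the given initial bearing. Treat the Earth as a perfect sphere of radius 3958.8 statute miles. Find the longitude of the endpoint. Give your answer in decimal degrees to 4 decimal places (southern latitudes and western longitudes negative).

longitude 42.3940°

The arc subtends δ = 179.7/3958.8 = 0.045393 rad at the centre.
Converting: φ₁ = -0.542267 rad, θ = 5.560619 rad.
sin φ₂ = sin φ₁ cos δ + cos φ₁ sin δ cos θ = (-0.516079)(0.998970) + (0.856541)(0.045377)(0.750111) = -0.486393
φ₂ = asin(-0.486393) = -0.507956 rad = -29.1038°.
For the longitude increment, Δλ = atan2( sin θ sin δ cos φ₁, cos δ − sin φ₁ sin φ₂ ) = atan2(-0.025703, 0.747953) = -1.9682°.
Hence λ₂ = 44.3622° + -1.9682° = 42.3940°.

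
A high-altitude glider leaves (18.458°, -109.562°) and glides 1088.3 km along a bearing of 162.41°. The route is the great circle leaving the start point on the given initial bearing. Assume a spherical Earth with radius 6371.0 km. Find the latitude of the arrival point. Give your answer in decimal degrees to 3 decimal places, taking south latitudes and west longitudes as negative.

latitude 9.108°

δ = 1088.3/6371 = 0.170821 rad (9.7873°).
Start latitude φ₁ = 0.322153 rad; initial bearing θ = 2.834589 rad.
Destination latitude: φ₂ = arcsin( sin φ₁ cos δ + cos φ₁ sin δ cos θ ) = arcsin(0.158294) = 9.108°.
For the longitude increment, Δλ = atan2( sin θ sin δ cos φ₁, cos δ − sin φ₁ sin φ₂ ) = atan2(0.048729, 0.935328) = 2.982°.
λ₂ = -109.562° + 2.982° = -106.580°.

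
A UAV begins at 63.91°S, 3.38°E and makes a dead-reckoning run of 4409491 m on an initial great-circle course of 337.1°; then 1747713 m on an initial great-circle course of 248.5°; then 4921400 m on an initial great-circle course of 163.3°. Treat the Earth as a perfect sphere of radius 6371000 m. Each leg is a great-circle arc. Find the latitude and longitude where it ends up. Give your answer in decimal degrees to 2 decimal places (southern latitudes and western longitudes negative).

Apply the spherical direct solution leg by leg, carrying full precision between legs.
Leg 1: from (-63.91°, 3.38°), δ = 4409491/6371000 = 0.692119 rad, θ = 337.1° → φ = -25.65°, λ = -12.61°.
Leg 2: from (-25.65°, -12.61°), δ = 1747713/6371000 = 0.274323 rad, θ = 248.5° → φ = -30.41°, λ = -29.60°.
Leg 3: from (-30.41°, -29.60°), δ = 4921400/6371000 = 0.772469 rad, θ = 163.3° → φ = -69.89°, λ = 6.08°.

latitude -69.89°, longitude 6.08°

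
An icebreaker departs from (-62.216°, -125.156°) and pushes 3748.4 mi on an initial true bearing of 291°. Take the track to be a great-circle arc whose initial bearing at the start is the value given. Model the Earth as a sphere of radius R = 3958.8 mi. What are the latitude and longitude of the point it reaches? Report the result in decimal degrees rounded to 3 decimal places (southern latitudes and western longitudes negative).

latitude -22.415°, longitude 179.799°

Central angle δ = d/R = 0.946853 rad.
Start latitude φ₁ = -1.085874 rad; initial bearing θ = 5.078908 rad.
sin φ₂ = sin φ₁ cos δ + cos φ₁ sin δ cos θ = (-0.884711)(0.584240) + (0.466140)(0.811581)(0.358368) = -0.381310
φ₂ = asin(-0.381310) = -0.391213 rad = -22.415°.
Then Δλ = atan2(-0.353183, 0.246891) = -0.960710 rad, from sin θ sin δ cos φ₁ over cos δ − sin φ₁ sin φ₂.
λ₂ = -125.156° + -55.045° = -180.201°, normalized to (−180°, 180°] → 179.799°.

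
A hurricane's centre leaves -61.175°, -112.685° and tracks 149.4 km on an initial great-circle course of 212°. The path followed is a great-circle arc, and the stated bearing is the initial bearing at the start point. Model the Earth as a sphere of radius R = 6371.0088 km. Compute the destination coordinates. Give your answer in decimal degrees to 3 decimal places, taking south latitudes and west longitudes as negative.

latitude -62.306°, longitude -114.217°

The arc subtends δ = 149.4/6371.0088 = 0.023450 rad at the centre.
With φ₁ = -61.175° = -1.067705 rad and θ = 212° = 3.700098 rad:
Destination latitude: φ₂ = arcsin( sin φ₁ cos δ + cos φ₁ sin δ cos θ ) = arcsin(-0.885443) = -62.306°.
For the longitude increment, Δλ = atan2( sin θ sin δ cos φ₁, cos δ − sin φ₁ sin φ₂ ) = atan2(-0.005991, 0.223992) = -1.532°.
λ₂ = λ₁ + Δλ = -114.217°.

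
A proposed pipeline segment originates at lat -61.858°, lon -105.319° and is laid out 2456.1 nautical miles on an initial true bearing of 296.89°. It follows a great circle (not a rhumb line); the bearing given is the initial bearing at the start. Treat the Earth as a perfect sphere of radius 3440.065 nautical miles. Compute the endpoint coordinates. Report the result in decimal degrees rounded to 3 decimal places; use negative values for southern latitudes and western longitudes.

latitude -31.785°, longitude -148.718°

Angular distance δ = d/R = 2456.1 / 3440.065 = 0.713969 rad.
Start latitude φ₁ = -1.079626 rad; initial bearing θ = 5.181708 rad.
Applying the spherical law of cosines for sides, sin φ₂ = sin φ₁ cos δ + cos φ₁ sin δ cos θ = -0.526732, so φ₂ = -31.785°.
Then Δλ = atan2(-0.275465, 0.291306) = -0.757455 rad, from sin θ sin δ cos φ₁ over cos δ − sin φ₁ sin φ₂.
λ₂ = -105.319° + -43.399° = -148.718°.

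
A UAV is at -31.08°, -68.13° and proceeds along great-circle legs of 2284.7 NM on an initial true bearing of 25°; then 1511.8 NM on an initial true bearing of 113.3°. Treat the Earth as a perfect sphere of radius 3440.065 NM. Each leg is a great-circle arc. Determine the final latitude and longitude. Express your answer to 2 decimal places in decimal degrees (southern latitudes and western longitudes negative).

Apply the spherical direct solution leg by leg, carrying full precision between legs.
Leg 1: from (-31.08°, -68.13°), δ = 2284.7/3440.065 = 0.664144 rad, θ = 25° → φ = 4.13°, λ = -52.99°.
Leg 2: from (4.13°, -52.99°), δ = 1511.8/3440.065 = 0.439468 rad, θ = 113.3° → φ = -5.90°, λ = -29.86°.

latitude -5.90°, longitude -29.86°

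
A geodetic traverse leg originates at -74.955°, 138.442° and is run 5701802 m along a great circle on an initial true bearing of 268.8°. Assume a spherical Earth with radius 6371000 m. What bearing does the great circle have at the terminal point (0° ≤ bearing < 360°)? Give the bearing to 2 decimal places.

final bearing 340.91°

The arc subtends δ = 5701802/6371000 = 0.894962 rad at the centre.
With φ₁ = -74.955° = -1.308212 rad and θ = 268.8° = 4.691445 rad:
Applying the spherical law of cosines for sides, sin φ₂ = sin φ₁ cos δ + cos φ₁ sin δ cos θ = -0.608347, so φ₂ = -37.470°.
For the longitude increment, Δλ = atan2( sin θ sin δ cos φ₁, cos δ − sin φ₁ sin φ₂ ) = atan2(-0.202474, 0.038054) = -79.356°.
λ₂ = λ₁ + Δλ = 59.086°.
The forward bearing on arrival equals the back-azimuth from the destination plus 180°.
Back-azimuth from P₂ (-37.47°, 59.09°) to P₁ (-74.95°, 138.44°), with Δλ' = λ₁ − λ₂ = 79.36°: atan2( sin Δλ' cos φ₁ , cos φ₂ sin φ₁ − sin φ₂ cos φ₁ cos Δλ' ) = 160.91°.
Final bearing = (160.91° + 180°) mod 360° = 340.91°.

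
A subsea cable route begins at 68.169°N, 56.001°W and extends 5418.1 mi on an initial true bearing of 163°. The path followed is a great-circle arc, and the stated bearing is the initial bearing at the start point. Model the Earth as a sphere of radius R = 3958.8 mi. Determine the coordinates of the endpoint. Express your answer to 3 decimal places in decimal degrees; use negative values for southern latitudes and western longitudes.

The arc subtends δ = 5418.1/3958.8 = 1.368622 rad at the centre.
Converting: φ₁ = 1.189773 rad, θ = 2.844887 rad.
sin φ₂ = sin φ₁ cos δ + cos φ₁ sin δ cos θ = (0.928285)(0.200800) + (0.371870)(0.979632)(-0.956305) = -0.161978
φ₂ = asin(-0.161978) = -0.162695 rad = -9.322°.
For the longitude increment, Δλ = atan2( sin θ sin δ cos φ₁, cos δ − sin φ₁ sin φ₂ ) = atan2(0.106510, 0.351162) = 16.873°.
λ₂ = -56.001° + 16.873° = -39.128°.

latitude -9.322°, longitude -39.128°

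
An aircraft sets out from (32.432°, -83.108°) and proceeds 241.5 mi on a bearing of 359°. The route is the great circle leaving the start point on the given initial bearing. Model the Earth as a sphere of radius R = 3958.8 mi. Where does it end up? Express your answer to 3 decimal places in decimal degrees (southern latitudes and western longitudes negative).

latitude 35.927°, longitude -83.183°

The arc subtends δ = 241.5/3958.8 = 0.061003 rad at the centre.
With φ₁ = 32.432° = 0.566045 rad and θ = 359° = 6.265732 rad:
Applying the spherical law of cosines for sides, sin φ₂ = sin φ₁ cos δ + cos φ₁ sin δ cos θ = 0.586749, so φ₂ = 35.927°.
Δλ = atan2( sin θ sin δ cos φ₁ , cos δ − sin φ₁ sin φ₂ ) = atan2(-0.000898, 0.683467) = -0.001314 rad = -0.075°.
λ₂ = -83.108° + -0.075° = -83.183°.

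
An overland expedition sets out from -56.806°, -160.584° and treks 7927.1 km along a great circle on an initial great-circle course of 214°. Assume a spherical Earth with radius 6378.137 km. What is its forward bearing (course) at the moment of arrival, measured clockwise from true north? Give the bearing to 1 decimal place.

final bearing 334.6°

The arc subtends δ = 7927.1/6378.137 = 1.242855 rad at the centre.
With φ₁ = -56.806° = -0.991452 rad and θ = 214° = 3.735005 rad:
Applying the spherical law of cosines for sides, sin φ₂ = sin φ₁ cos δ + cos φ₁ sin δ cos θ = -0.699225, so φ₂ = -44.365°.
For the longitude increment, Δλ = atan2( sin θ sin δ cos φ₁, cos δ − sin φ₁ sin φ₂ ) = atan2(-0.289829, -0.263032) = -132.225°.
λ₂ = -160.584° + -132.225° = -292.809°, normalized to (−180°, 180°] → 67.191°.
The forward bearing on arrival equals the back-azimuth from the destination plus 180°.
Back-azimuth from P₂ (-44.4°, 67.2°) to P₁ (-56.8°, -160.6°), with Δλ' = λ₁ − λ₂ = -227.8°: atan2( sin Δλ' cos φ₁ , cos φ₂ sin φ₁ − sin φ₂ cos φ₁ cos Δλ' ) = 154.6°.
Final bearing = (154.6° + 180°) mod 360° = 334.6°.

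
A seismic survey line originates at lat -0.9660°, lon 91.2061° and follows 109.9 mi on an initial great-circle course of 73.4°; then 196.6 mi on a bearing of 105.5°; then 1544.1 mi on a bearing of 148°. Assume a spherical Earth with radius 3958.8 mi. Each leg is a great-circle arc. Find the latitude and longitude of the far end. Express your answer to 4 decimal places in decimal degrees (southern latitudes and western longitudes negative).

latitude -20.0527°, longitude 107.8587°

Apply the spherical direct solution leg by leg, carrying full precision between legs.
Leg 1: from (-0.9660°, 91.2061°), δ = 109.9/3958.8 = 0.027761 rad, θ = 73.4° → φ = -0.5113°, λ = 92.7304°.
Leg 2: from (-0.5113°, 92.7304°), δ = 196.6/3958.8 = 0.049662 rad, θ = 105.5° → φ = -1.2708°, λ = 95.4729°.
Leg 3: from (-1.2708°, 95.4729°), δ = 1544.1/3958.8 = 0.390042 rad, θ = 148° → φ = -20.0527°, λ = 107.8587°.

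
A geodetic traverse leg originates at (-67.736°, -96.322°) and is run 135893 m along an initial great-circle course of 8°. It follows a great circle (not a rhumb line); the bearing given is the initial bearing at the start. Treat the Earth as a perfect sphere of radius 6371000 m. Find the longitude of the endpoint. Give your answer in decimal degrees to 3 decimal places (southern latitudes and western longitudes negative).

Angular distance δ = d/R = 135893 / 6371000 = 0.021330 rad.
Converting: φ₁ = -1.182216 rad, θ = 0.139626 rad.
sin φ₂ = sin φ₁ cos δ + cos φ₁ sin δ cos θ = (-0.925448)(0.999773) + (0.378875)(0.021328)(0.990268) = -0.917235
φ₂ = asin(-0.917235) = -1.161084 rad = -66.525°.
Then Δλ = atan2(0.001125, 0.150919) = 0.007452 rad, from sin θ sin δ cos φ₁ over cos δ − sin φ₁ sin φ₂.
λ₂ = -96.322° + 0.427° = -95.895°.

longitude -95.895°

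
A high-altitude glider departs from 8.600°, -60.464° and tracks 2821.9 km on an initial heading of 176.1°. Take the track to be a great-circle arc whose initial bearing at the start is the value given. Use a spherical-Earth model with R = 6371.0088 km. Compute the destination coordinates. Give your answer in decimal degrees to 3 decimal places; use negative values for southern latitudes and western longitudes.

latitude -16.719°, longitude -58.720°

Angular distance δ = d/R = 2821.9 / 6371.0088 = 0.442928 rad.
With φ₁ = 8.600° = 0.150098 rad and θ = 176.1° = 3.073525 rad:
Applying the spherical law of cosines for sides, sin φ₂ = sin φ₁ cos δ + cos φ₁ sin δ cos θ = -0.287682, so φ₂ = -16.719°.
Δλ = atan2( sin θ sin δ cos φ₁ , cos δ − sin φ₁ sin φ₂ ) = atan2(0.028823, 0.946519) = 0.030442 rad = 1.744°.
λ₂ = -60.464° + 1.744° = -58.720°.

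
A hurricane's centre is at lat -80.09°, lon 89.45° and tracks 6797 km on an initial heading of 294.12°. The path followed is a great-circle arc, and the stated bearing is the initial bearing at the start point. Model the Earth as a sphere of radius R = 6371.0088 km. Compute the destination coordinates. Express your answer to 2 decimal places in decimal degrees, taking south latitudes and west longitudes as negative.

δ = 6797/6371.0088 = 1.066864 rad (61.1268°).
Converting: φ₁ = -1.397834 rad, θ = 5.133362 rad.
sin φ₂ = sin φ₁ cos δ + cos φ₁ sin δ cos θ = (-0.985079)(0.482873) + (0.172101)(0.875691)(0.408649) = -0.414082
φ₂ = asin(-0.414082) = -0.426934 rad = -24.46°.
Δλ = atan2( sin θ sin δ cos φ₁ , cos δ − sin φ₁ sin φ₂ ) = atan2(-0.137549, 0.074970) = -1.071771 rad = -61.41°.
λ₂ = λ₁ + Δλ = 28.04°.

latitude -24.46°, longitude 28.04°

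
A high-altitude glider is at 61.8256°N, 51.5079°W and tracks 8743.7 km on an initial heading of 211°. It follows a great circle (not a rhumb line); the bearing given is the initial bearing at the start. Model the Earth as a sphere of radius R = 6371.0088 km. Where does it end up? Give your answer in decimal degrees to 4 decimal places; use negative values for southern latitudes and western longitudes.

Angular distance δ = d/R = 8743.7 / 6371.0088 = 1.372420 rad.
Start latitude φ₁ = 1.079060 rad; initial bearing θ = 3.682645 rad.
Applying the spherical law of cosines for sides, sin φ₂ = sin φ₁ cos δ + cos φ₁ sin δ cos θ = -0.223053, so φ₂ = -12.8884°.
For the longitude increment, Δλ = atan2( sin θ sin δ cos φ₁, cos δ − sin φ₁ sin φ₂ ) = atan2(-0.238410, 0.393702) = -31.1973°.
λ₂ = -51.5079° + -31.1973° = -82.7052°.

latitude -12.8884°, longitude -82.7052°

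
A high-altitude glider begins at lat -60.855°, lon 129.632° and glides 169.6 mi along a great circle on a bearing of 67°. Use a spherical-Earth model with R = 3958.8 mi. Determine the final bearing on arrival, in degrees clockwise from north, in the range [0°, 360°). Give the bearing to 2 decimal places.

Angular distance δ = d/R = 169.6 / 3958.8 = 0.042841 rad.
Converting: φ₁ = -1.062120 rad, θ = 1.169371 rad.
sin φ₂ = sin φ₁ cos δ + cos φ₁ sin δ cos θ = (-0.873390)(0.999082) + (0.487021)(0.042828)(0.390731) = -0.864439
φ₂ = asin(-0.864439) = -1.044033 rad = -59.819°.
Then Δλ = atan2(0.019200, 0.244090) = 0.078498 rad, from sin θ sin δ cos φ₁ over cos δ − sin φ₁ sin φ₂.
Hence λ₂ = 129.632° + 4.498° = 134.130°.
The forward bearing on arrival equals the back-azimuth from the destination plus 180°.
Back-azimuth from P₂ (-59.82°, 134.13°) to P₁ (-60.85°, 129.63°), with Δλ' = λ₁ − λ₂ = -4.50°: atan2( sin Δλ' cos φ₁ , cos φ₂ sin φ₁ − sin φ₂ cos φ₁ cos Δλ' ) = 243.09°.
Final bearing = (243.09° + 180°) mod 360° = 63.09°.

final bearing 63.09°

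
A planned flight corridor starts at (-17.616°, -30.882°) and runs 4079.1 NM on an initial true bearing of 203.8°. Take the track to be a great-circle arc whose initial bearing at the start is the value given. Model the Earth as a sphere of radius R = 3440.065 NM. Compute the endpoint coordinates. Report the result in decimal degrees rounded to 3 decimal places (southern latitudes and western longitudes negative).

The arc subtends δ = 4079.1/3440.065 = 1.185762 rad at the centre.
With φ₁ = -17.616° = -0.307457 rad and θ = 203.8° = 3.556981 rad:
Destination latitude: φ₂ = arcsin( sin φ₁ cos δ + cos φ₁ sin δ cos θ ) = arcsin(-0.921874) = -67.202°.
For the longitude increment, Δλ = atan2( sin θ sin δ cos φ₁, cos δ − sin φ₁ sin φ₂ ) = atan2(-0.356462, 0.096598) = -74.837°.
λ₂ = λ₁ + Δλ = -105.719°.

latitude -67.202°, longitude -105.719°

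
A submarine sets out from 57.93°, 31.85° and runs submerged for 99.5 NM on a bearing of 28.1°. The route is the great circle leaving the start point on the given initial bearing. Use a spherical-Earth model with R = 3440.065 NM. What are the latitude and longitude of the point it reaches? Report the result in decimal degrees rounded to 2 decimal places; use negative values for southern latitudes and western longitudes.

latitude 59.38°, longitude 33.38°

Central angle δ = d/R = 0.028924 rad.
Start latitude φ₁ = 1.011069 rad; initial bearing θ = 0.490438 rad.
sin φ₂ = sin φ₁ cos δ + cos φ₁ sin δ cos θ = (0.847400)(0.999582) + (0.530955)(0.028920)(0.882127) = 0.860591
φ₂ = asin(0.860591) = 1.036429 rad = 59.38°.
For the longitude increment, Δλ = atan2( sin θ sin δ cos φ₁, cos δ − sin φ₁ sin φ₂ ) = atan2(0.007232, 0.270317) = 1.53°.
Hence λ₂ = 31.85° + 1.53° = 33.38°.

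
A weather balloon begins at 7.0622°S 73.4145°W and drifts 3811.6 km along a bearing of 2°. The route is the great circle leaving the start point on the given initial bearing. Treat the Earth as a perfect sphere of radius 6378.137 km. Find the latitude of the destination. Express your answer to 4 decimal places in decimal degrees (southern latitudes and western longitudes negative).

latitude 27.1561°

δ = 3811.6/6378.137 = 0.597604 rad (34.2402°).
Start latitude φ₁ = -0.123259 rad; initial bearing θ = 0.034907 rad.
Applying the spherical law of cosines for sides, sin φ₂ = sin φ₁ cos δ + cos φ₁ sin δ cos θ = 0.456416, so φ₂ = 27.1561°.
Then Δλ = atan2(0.019488, 0.882801) = 0.022071 rad, from sin θ sin δ cos φ₁ over cos δ − sin φ₁ sin φ₂.
λ₂ = λ₁ + Δλ = -72.1499°.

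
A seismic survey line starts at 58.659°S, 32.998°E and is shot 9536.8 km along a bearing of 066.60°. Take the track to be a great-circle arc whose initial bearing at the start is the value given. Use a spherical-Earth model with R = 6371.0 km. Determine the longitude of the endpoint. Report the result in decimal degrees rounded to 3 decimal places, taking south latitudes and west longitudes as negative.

Angular distance δ = d/R = 9536.8 / 6371 = 1.496908 rad.
Converting: φ₁ = -1.023793 rad, θ = 1.162389 rad.
Destination latitude: φ₂ = arcsin( sin φ₁ cos δ + cos φ₁ sin δ cos θ ) = arcsin(0.142955) = 8.219°.
Then Δλ = atan2(0.476050, 0.195918) = 1.180374 rad, from sin θ sin δ cos φ₁ over cos δ − sin φ₁ sin φ₂.
λ₂ = λ₁ + Δλ = 100.628°.

longitude 100.628°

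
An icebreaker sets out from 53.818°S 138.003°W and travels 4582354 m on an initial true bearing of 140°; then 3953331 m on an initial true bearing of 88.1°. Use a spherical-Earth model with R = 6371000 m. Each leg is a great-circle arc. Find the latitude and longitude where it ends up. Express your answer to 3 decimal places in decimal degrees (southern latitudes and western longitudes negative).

Apply the spherical direct solution leg by leg, carrying full precision between legs.
Leg 1: from (-53.818°, -138.003°), δ = 4582354/6371000 = 0.719252 rad, θ = 140° → φ = -64.845°, λ = -52.965°.
Leg 2: from (-64.845°, -52.965°), δ = 3953331/6371000 = 0.620520 rad, θ = 88.1° → φ = -46.737°, λ = 5.025°.

latitude -46.737°, longitude 5.025°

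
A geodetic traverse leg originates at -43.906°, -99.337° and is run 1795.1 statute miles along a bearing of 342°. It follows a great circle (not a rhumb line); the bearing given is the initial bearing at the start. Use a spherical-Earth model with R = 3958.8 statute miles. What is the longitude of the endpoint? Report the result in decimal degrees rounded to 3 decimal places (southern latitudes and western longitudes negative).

longitude -107.561°

Angular distance δ = d/R = 1795.1 / 3958.8 = 0.453445 rad.
Start latitude φ₁ = -0.766304 rad; initial bearing θ = 5.969026 rad.
Destination latitude: φ₂ = arcsin( sin φ₁ cos δ + cos φ₁ sin δ cos θ ) = arcsin(-0.323227) = -18.858°.
For the longitude increment, Δλ = atan2( sin θ sin δ cos φ₁, cos δ − sin φ₁ sin φ₂ ) = atan2(-0.097531, 0.674792) = -8.224°.
Hence λ₂ = -99.337° + -8.224° = -107.561°.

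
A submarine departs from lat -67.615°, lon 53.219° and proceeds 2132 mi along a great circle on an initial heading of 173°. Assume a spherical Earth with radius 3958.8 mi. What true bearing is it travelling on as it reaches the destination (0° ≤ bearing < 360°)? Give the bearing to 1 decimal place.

final bearing 17.2°

Angular distance δ = d/R = 2132 / 3958.8 = 0.538547 rad.
With φ₁ = -67.615° = -1.180104 rad and θ = 173° = 3.019420 rad:
Applying the spherical law of cosines for sides, sin φ₂ = sin φ₁ cos δ + cos φ₁ sin δ cos θ = -0.987633, so φ₂ = -80.980°.
Then Δλ = atan2(0.023804, -0.054756) = 2.731515 rad, from sin θ sin δ cos φ₁ over cos δ − sin φ₁ sin φ₂.
λ₂ = 53.219° + 156.504° = 209.723°, normalized to (−180°, 180°] → -150.277°.
The forward bearing on arrival equals the back-azimuth from the destination plus 180°.
Back-azimuth from P₂ (-81.0°, -150.3°) to P₁ (-67.6°, 53.2°), with Δλ' = λ₁ − λ₂ = 203.5°: atan2( sin Δλ' cos φ₁ , cos φ₂ sin φ₁ − sin φ₂ cos φ₁ cos Δλ' ) = 197.2°.
Final bearing = (197.2° + 180°) mod 360° = 17.2°.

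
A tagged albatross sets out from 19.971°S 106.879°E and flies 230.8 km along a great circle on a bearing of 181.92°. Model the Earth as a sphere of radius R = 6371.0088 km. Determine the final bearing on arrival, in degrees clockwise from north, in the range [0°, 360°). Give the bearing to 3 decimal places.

Central angle δ = d/R = 0.036227 rad.
Start latitude φ₁ = -0.348560 rad; initial bearing θ = 3.175103 rad.
Applying the spherical law of cosines for sides, sin φ₂ = sin φ₁ cos δ + cos φ₁ sin δ cos θ = -0.375342, so φ₂ = -22.045°.
Δλ = atan2( sin θ sin δ cos φ₁ , cos δ − sin φ₁ sin φ₂ ) = atan2(-0.001141, 0.871148) = -0.001309 rad = -0.075°.
Hence λ₂ = 106.879° + -0.075° = 106.804°.
The forward bearing on arrival equals the back-azimuth from the destination plus 180°.
Back-azimuth from P₂ (-22.045°, 106.804°) to P₁ (-19.971°, 106.879°), with Δλ' = λ₁ − λ₂ = 0.075°: atan2( sin Δλ' cos φ₁ , cos φ₂ sin φ₁ − sin φ₂ cos φ₁ cos Δλ' ) = 1.947°.
Final bearing = (1.947° + 180°) mod 360° = 181.947°.

final bearing 181.947°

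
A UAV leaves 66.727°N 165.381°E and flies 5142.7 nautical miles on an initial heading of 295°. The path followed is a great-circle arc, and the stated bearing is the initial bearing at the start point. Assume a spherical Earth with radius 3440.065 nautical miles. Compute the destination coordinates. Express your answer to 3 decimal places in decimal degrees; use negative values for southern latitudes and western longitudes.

δ = 5142.7/3440.065 = 1.494943 rad (85.6539°).
Converting: φ₁ = 1.164606 rad, θ = 5.148721 rad.
sin φ₂ = sin φ₁ cos δ + cos φ₁ sin δ cos θ = (0.918633)(0.075781) + (0.395113)(0.997124)(0.422618) = 0.236116
φ₂ = asin(0.236116) = 0.238367 rad = 13.657°.
For the longitude increment, Δλ = atan2( sin θ sin δ cos φ₁, cos δ − sin φ₁ sin φ₂ ) = atan2(-0.357064, -0.141123) = -111.566°.
λ₂ = 165.381° + -111.566° = 53.815°.

latitude 13.657°, longitude 53.815°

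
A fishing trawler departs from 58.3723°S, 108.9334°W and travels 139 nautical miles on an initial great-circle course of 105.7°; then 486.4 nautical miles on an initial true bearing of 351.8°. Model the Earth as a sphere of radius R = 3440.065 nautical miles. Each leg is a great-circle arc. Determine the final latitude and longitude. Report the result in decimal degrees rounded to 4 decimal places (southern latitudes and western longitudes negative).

latitude -50.8933°, longitude -106.4384°

Apply the spherical direct solution leg by leg, carrying full precision between legs.
Leg 1: from (-58.3723°, -108.9334°), δ = 139/3440.065 = 0.040406 rad, θ = 105.7° → φ = -58.9270°, λ = -104.6123°.
Leg 2: from (-58.9270°, -104.6123°), δ = 486.4/3440.065 = 0.141393 rad, θ = 351.8° → φ = -50.8933°, λ = -106.4384°.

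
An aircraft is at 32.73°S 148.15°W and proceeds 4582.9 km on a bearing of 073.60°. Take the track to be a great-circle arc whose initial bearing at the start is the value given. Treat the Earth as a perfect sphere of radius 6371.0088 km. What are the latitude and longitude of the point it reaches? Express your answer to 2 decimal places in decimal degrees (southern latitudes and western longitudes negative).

latitude -14.49°, longitude -107.39°

The arc subtends δ = 4582.9/6371.0088 = 0.719337 rad at the centre.
Start latitude φ₁ = -0.571246 rad; initial bearing θ = 1.284562 rad.
Destination latitude: φ₂ = arcsin( sin φ₁ cos δ + cos φ₁ sin δ cos θ ) = arcsin(-0.250229) = -14.49°.
Then Δλ = atan2(0.531722, 0.616949) = 0.711338 rad, from sin θ sin δ cos φ₁ over cos δ − sin φ₁ sin φ₂.
Hence λ₂ = -148.15° + 40.76° = -107.39°.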